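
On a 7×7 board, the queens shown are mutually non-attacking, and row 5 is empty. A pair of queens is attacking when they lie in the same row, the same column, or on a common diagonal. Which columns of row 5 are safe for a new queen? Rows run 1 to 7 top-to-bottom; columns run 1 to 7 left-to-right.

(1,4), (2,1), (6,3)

columns 5, 6, 7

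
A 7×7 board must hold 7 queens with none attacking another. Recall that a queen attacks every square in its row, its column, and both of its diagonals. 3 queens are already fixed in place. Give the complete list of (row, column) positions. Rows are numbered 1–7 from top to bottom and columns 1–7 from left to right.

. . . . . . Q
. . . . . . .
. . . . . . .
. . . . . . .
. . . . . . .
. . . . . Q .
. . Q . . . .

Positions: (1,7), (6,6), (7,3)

(1,7) (2,4) (3,1) (4,5) (5,2) (6,6) (7,3)

Row 2: attacked by (1,7)→{6,7}; (6,6)→{2,6}; (7,3)→{3}. Safe: 1, 4, 5. Place at column 4.
Row 3: attacked by (1,7)→{5,7}; (2,4)→{3,4,5}; (6,6)→{3,6}; (7,3)→{3,7}. Safe: 1, 2. Place at column 1.
Row 4: attacked by (1,7)→{4,7}; (2,4)→{2,4,6}; (3,1)→{1,2}; (6,6)→{4,6}; (7,3)→{3,6}. Safe: 5. Place at column 5.
Row 5: attacked by (1,7)→{3,7}; (2,4)→{1,4,7}; (3,1)→{1,3}; (4,5)→{4,5,6}; (6,6)→{5,6,7}; (7,3)→{1,3,5}. Safe: 2. Place at column 2.
Columns [7, 4, 1, 5, 2, 6, 3], r−c [-6, -2, 2, -1, 3, 0, 4], r+c [8, 6, 4, 9, 7, 12, 10] are all distinct, so no two queens attack.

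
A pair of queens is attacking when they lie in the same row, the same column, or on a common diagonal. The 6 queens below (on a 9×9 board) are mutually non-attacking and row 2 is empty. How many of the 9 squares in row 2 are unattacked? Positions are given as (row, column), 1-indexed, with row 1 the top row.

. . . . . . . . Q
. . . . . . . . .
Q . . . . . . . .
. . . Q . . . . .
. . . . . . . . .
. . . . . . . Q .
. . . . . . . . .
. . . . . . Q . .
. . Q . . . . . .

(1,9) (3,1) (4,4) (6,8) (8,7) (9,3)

(1,9) attacks row 2 at column 9 and diagonals 8.
(3,1) attacks row 2 at column 1 and diagonals 2.
(4,4) attacks row 2 at column 4 and diagonals 2, 6.
(6,8) attacks row 2 at column 8 and diagonals 4.
(8,7) attacks row 2 at column 7 and diagonals 1.
(9,3) attacks row 2 at column 3.
Attacked columns: {1, 2, 3, 4, 6, 7, 8, 9}. Safe: {5}.

1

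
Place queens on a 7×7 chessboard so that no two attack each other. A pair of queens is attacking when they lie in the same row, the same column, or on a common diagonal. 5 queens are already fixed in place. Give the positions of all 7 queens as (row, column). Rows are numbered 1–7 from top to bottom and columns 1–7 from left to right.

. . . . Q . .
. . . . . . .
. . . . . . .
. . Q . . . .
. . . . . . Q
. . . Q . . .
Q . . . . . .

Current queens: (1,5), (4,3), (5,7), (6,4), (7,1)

(1,5) (2,2) (3,6) (4,3) (5,7) (6,4) (7,1)

Row 2: attacked by (1,5)→{4,5,6}; (4,3)→{1,3,5}; (5,7)→{4,7}; (6,4)→{4}; (7,1)→{1,6}. Safe: 2. Place at column 2.
Row 3: attacked by (1,5)→{3,5,7}; (2,2)→{1,2,3}; (4,3)→{2,3,4}; (5,7)→{5,7}; (6,4)→{1,4,7}; (7,1)→{1,5}. Safe: 6. Place at column 6.
Columns [5, 2, 6, 3, 7, 4, 1], r−c [-4, 0, -3, 1, -2, 2, 6], r+c [6, 4, 9, 7, 12, 10, 8] are all distinct, so no two queens attack.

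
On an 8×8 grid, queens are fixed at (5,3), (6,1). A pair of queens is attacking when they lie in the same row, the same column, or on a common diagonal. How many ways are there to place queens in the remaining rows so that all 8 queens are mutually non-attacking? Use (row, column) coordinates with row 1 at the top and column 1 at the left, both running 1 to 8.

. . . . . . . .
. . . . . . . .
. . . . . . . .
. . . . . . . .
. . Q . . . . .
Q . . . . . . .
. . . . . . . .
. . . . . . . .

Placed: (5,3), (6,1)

Branch on row 1: col 2 → 1; col 4 → 0; col 5 → 2; col 8 → 0.
Sum: 1 + 0 + 2 + 0 = 3.

3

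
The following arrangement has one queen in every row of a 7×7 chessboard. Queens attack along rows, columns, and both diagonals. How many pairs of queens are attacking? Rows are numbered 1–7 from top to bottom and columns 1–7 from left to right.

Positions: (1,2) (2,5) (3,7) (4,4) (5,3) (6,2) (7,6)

4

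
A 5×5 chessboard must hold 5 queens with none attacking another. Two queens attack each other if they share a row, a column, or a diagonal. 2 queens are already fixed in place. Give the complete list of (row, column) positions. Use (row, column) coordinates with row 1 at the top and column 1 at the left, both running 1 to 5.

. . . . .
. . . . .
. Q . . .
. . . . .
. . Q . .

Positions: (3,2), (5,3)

Row 1: attacked by (3,2)→{2,4}; (5,3)→{3}. Safe: 1, 5. Place at column 1.
Row 2: attacked by (1,1)→{1,2}; (3,2)→{1,2,3}; (5,3)→{3}. Safe: 4, 5. Place at column 4.
Row 4: attacked by (1,1)→{1,4}; (2,4)→{2,4}; (3,2)→{1,2,3}; (5,3)→{2,3,4}. Safe: 5. Place at column 5.
Columns [1, 4, 2, 5, 3], r−c [0, -2, 1, -1, 2], r+c [2, 6, 5, 9, 8] are all distinct, so no two queens attack.

(1,1) (2,4) (3,2) (4,5) (5,3)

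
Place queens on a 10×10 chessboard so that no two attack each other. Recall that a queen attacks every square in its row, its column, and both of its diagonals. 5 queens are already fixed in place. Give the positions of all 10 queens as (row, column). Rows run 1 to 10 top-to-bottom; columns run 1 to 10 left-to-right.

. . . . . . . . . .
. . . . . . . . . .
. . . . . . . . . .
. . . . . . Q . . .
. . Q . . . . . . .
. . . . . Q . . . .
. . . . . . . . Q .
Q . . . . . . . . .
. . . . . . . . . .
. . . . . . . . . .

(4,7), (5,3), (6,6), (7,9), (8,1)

Row 1: attacked by (4,7)→{4,7,10}; (5,3)→{3,7}; (6,6)→{1,6}; (7,9)→{3,9}; (8,1)→{1,8}. Safe: 2, 5. Place at column 5.
Row 2: attacked by (1,5)→{4,5,6}; (4,7)→{5,7,9}; (5,3)→{3,6}; (6,6)→{2,6,10}; (7,9)→{4,9}; (8,1)→{1,7}. Safe: 8. Place at column 8.
Row 3: attacked by (1,5)→{3,5,7}; (2,8)→{7,8,9}; (4,7)→{6,7,8}; (5,3)→{1,3,5}; (6,6)→{3,6,9}; (7,9)→{5,9}; (8,1)→{1,6}. Safe: 2, 4, 10. Place at column 2.
Row 9: attacked by (1,5)→{5}; (2,8)→{1,8}; (3,2)→{2,8}; (4,7)→{2,7}; (5,3)→{3,7}; (6,6)→{3,6,9}; (7,9)→{7,9}; (8,1)→{1,2}. Safe: 4, 10. Place at column 10.
Row 10: attacked by (1,5)→{5}; (2,8)→{8}; (3,2)→{2,9}; (4,7)→{1,7}; (5,3)→{3,8}; (6,6)→{2,6,10}; (7,9)→{6,9}; (8,1)→{1,3}; (9,10)→{9,10}. Safe: 4. Place at column 4.
Columns [5, 8, 2, 7, 3, 6, 9, 1, 10, 4], r−c [-4, -6, 1, -3, 2, 0, -2, 7, -1, 6], r+c [6, 10, 5, 11, 8, 12, 16, 9, 19, 14] are all distinct, so no two queens attack.

(1,5) (2,8) (3,2) (4,7) (5,3) (6,6) (7,9) (8,1) (9,10) (10,4)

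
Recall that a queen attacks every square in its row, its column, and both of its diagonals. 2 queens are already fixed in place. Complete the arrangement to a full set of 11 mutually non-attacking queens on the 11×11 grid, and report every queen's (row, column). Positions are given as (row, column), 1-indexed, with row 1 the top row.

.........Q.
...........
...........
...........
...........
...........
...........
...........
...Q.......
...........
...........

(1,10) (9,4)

(1,10) (2,1) (3,7) (4,5) (5,2) (6,6) (7,9) (8,11) (9,4) (10,8) (11,3)

Row 2: attacked by (1,10)→{9,10,11}; (9,4)→{4,11}. Safe: 1, 2, 3, 5, 6, 7, 8. Place at column 1.
Row 3: attacked by (1,10)→{8,10}; (2,1)→{1,2}; (9,4)→{4,10}. Safe: 3, 5, 6, 7, 9, 11. Place at column 7.
Row 4: attacked by (1,10)→{7,10}; (2,1)→{1,3}; (3,7)→{6,7,8}; (9,4)→{4,9}. Safe: 2, 5, 11. Place at column 5.
Row 5: attacked by (1,10)→{6,10}; (2,1)→{1,4}; (3,7)→{5,7,9}; (4,5)→{4,5,6}; (9,4)→{4,8}. Safe: 2, 3, 11. Place at column 2.
Row 6: attacked by (1,10)→{5,10}; (2,1)→{1,5}; (3,7)→{4,7,10}; (4,5)→{3,5,7}; (5,2)→{1,2,3}; (9,4)→{1,4,7}. Safe: 6, 8, 9, 11. Place at column 6.
Row 7: attacked by (1,10)→{4,10}; (2,1)→{1,6}; (3,7)→{3,7,11}; (4,5)→{2,5,8}; (5,2)→{2,4}; (6,6)→{5,6,7}; (9,4)→{2,4,6}. Safe: 9. Place at column 9.
Row 8: attacked by (1,10)→{3,10}; (2,1)→{1,7}; (3,7)→{2,7}; (4,5)→{1,5,9}; (5,2)→{2,5}; (6,6)→{4,6,8}; (7,9)→{8,9,10}; (9,4)→{3,4,5}. Safe: 11. Place at column 11.
Row 10: attacked by (1,10)→{1,10}; (2,1)→{1,9}; (3,7)→{7}; (4,5)→{5,11}; (5,2)→{2,7}; (6,6)→{2,6,10}; (7,9)→{6,9}; (8,11)→{9,11}; (9,4)→{3,4,5}. Safe: 8. Place at column 8.
Row 11: attacked by (1,10)→{10}; (2,1)→{1,10}; (3,7)→{7}; (4,5)→{5}; (5,2)→{2,8}; (6,6)→{1,6,11}; (7,9)→{5,9}; (8,11)→{8,11}; (9,4)→{2,4,6}; (10,8)→{7,8,9}. Safe: 3. Place at column 3.
Columns [10, 1, 7, 5, 2, 6, 9, 11, 4, 8, 3], r−c [-9, 1, -4, -1, 3, 0, -2, -3, 5, 2, 8], r+c [11, 3, 10, 9, 7, 12, 16, 19, 13, 18, 14] are all distinct, so no two queens attack.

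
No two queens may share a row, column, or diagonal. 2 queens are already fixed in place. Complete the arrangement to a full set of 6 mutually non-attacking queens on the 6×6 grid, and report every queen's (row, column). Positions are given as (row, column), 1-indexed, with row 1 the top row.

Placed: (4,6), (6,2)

Row 1: attacked by (4,6)→{3,6}; (6,2)→{2}. Safe: 1, 4, 5. Place at column 5.
Row 2: attacked by (1,5)→{4,5,6}; (4,6)→{4,6}; (6,2)→{2,6}. Safe: 1, 3. Place at column 3.
Row 3: attacked by (1,5)→{3,5}; (2,3)→{2,3,4}; (4,6)→{5,6}; (6,2)→{2,5}. Safe: 1. Place at column 1.
Row 5: attacked by (1,5)→{1,5}; (2,3)→{3,6}; (3,1)→{1,3}; (4,6)→{5,6}; (6,2)→{1,2,3}. Safe: 4. Place at column 4.
Columns [5, 3, 1, 6, 4, 2], r−c [-4, -1, 2, -2, 1, 4], r+c [6, 5, 4, 10, 9, 8] are all distinct, so no two queens attack.

(1,5) (2,3) (3,1) (4,6) (5,4) (6,2)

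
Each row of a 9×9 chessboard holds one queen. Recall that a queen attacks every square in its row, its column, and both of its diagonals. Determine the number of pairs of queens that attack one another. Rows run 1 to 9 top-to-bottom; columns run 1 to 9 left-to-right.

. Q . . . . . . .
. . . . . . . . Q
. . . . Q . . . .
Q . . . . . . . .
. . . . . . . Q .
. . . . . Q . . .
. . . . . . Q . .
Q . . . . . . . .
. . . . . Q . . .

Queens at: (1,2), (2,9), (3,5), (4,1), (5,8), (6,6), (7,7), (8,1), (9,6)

Same column: (4,1)–(8,1) (column 1); (6,6)–(9,6) (column 6).
Same diagonal: (4,1)–(9,6) (|4−9| = |1−6| = 5); (6,6)–(7,7) (|6−7| = |6−7| = 1).
Total attacking pairs: 4.

4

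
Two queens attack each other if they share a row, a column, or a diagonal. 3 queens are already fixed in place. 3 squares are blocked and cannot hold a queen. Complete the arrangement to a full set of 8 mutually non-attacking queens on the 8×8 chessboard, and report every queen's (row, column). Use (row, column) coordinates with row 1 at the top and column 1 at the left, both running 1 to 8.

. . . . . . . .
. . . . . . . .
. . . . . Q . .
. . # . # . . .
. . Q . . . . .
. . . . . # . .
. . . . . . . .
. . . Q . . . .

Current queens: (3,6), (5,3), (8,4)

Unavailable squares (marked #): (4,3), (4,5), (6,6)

(1,2) (2,8) (3,6) (4,1) (5,3) (6,5) (7,7) (8,4)

Row 1: attacked by (3,6)→{4,6,8}; (5,3)→{3,7}; (8,4)→{4}. Safe: 1, 2, 5. Place at column 2.
Row 2: attacked by (1,2)→{1,2,3}; (3,6)→{5,6,7}; (5,3)→{3,6}; (8,4)→{4}. Safe: 8. Place at column 8.
Row 4: attacked by (1,2)→{2,5}; (2,8)→{6,8}; (3,6)→{5,6,7}; (5,3)→{2,3,4}; (8,4)→{4,8}. Blocked: 3,5. Safe: 1. Place at column 1.
Row 6: attacked by (1,2)→{2,7}; (2,8)→{4,8}; (3,6)→{3,6}; (4,1)→{1,3}; (5,3)→{2,3,4}; (8,4)→{2,4,6}. Blocked: 6. Safe: 5. Place at column 5.
Row 7: attacked by (1,2)→{2,8}; (2,8)→{3,8}; (3,6)→{2,6}; (4,1)→{1,4}; (5,3)→{1,3,5}; (6,5)→{4,5,6}; (8,4)→{3,4,5}. Safe: 7. Place at column 7.
Columns [2, 8, 6, 1, 3, 5, 7, 4], r−c [-1, -6, -3, 3, 2, 1, 0, 4], r+c [3, 10, 9, 5, 8, 11, 14, 12] are all distinct, so no two queens attack.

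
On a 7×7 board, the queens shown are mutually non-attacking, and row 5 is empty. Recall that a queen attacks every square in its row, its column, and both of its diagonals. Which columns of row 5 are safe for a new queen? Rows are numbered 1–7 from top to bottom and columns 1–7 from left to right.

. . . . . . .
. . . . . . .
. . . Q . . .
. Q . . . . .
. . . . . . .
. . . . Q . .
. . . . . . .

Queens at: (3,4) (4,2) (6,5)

(3,4) attacks row 5 at column 4 and diagonals 2, 6.
(4,2) attacks row 5 at column 2 and diagonals 1, 3.
(6,5) attacks row 5 at column 5 and diagonals 4, 6.
Attacked columns: {1, 2, 3, 4, 5, 6}. Safe: {7}.

columns 7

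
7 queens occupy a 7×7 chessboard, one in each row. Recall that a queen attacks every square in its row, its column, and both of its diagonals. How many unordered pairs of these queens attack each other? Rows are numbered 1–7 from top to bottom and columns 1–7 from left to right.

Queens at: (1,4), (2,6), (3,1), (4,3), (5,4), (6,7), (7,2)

3

Same column: (1,4)–(5,4) (column 4).
Same diagonal: (4,3)–(5,4) (|4−5| = |3−4| = 1); (5,4)–(7,2) (|5−7| = |4−2| = 2).
Total attacking pairs: 3.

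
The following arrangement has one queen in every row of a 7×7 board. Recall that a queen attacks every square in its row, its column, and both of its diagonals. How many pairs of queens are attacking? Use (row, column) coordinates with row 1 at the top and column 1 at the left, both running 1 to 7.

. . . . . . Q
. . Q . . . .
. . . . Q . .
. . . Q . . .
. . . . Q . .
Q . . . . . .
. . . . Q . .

Same column: (3,5)–(5,5) (column 5); (3,5)–(7,5) (column 5); (5,5)–(7,5) (column 5).
Same diagonal: (1,7)–(3,5) (|1−3| = |7−5| = 2); (1,7)–(4,4) (|1−4| = |7−4| = 3); (3,5)–(4,4) (|3−4| = |5−4| = 1); (4,4)–(5,5) (|4−5| = |4−5| = 1).
Total attacking pairs: 7.

7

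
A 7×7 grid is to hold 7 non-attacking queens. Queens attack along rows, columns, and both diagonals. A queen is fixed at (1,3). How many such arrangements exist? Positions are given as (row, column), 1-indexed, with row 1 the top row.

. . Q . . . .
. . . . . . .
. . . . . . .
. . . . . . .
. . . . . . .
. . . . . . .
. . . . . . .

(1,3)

Branch on row 2: col 1 → 2; col 5 → 1; col 6 → 1; col 7 → 2.
Sum: 2 + 1 + 1 + 2 = 6.

6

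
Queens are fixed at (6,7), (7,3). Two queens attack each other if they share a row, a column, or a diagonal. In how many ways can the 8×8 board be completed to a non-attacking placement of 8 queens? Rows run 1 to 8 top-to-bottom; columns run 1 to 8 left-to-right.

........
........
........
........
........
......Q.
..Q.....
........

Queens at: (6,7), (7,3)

Branch on row 1: col 1 → 0; col 4 → 1; col 5 → 2; col 6 → 0; col 8 → 0.
Sum: 0 + 1 + 2 + 0 + 0 = 3.

3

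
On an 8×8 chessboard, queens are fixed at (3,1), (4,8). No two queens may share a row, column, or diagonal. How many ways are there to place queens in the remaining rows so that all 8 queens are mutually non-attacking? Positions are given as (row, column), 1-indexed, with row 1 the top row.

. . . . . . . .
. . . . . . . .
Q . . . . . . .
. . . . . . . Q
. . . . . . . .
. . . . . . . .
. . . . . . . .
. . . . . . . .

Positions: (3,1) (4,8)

Branch on row 1: col 2 → 0; col 4 → 1; col 6 → 2; col 7 → 0.
Sum: 0 + 1 + 2 + 0 = 3.

3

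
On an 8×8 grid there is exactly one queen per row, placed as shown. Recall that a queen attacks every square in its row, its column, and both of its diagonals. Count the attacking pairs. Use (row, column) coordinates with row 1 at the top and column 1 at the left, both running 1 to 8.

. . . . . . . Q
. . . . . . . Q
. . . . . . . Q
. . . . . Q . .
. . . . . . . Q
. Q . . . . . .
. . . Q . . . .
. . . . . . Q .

Same column: (1,8)–(2,8) (column 8); (1,8)–(3,8) (column 8); (1,8)–(5,8) (column 8); (2,8)–(3,8) (column 8); (2,8)–(5,8) (column 8); (3,8)–(5,8) (column 8).
Same diagonal: (2,8)–(4,6) (|2−4| = |8−6| = 2); (3,8)–(7,4) (|3−7| = |8−4| = 4).
Total attacking pairs: 8.

8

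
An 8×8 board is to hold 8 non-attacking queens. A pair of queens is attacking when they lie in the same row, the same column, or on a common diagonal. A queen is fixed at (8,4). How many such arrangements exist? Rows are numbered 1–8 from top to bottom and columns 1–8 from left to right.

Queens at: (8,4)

Branch on row 1: col 1 → 1; col 2 → 3; col 3 → 3; col 5 → 3; col 6 → 4; col 7 → 3; col 8 → 1.
Sum: 1 + 3 + 3 + 3 + 4 + 3 + 1 = 18.

18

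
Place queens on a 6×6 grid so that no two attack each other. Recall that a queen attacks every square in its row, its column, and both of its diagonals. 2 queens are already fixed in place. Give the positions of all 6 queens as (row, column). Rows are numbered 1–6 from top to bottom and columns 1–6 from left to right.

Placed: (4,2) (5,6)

Row 1: attacked by (4,2)→{2,5}; (5,6)→{2,6}. Safe: 1, 3, 4. Place at column 4.
Row 2: attacked by (1,4)→{3,4,5}; (4,2)→{2,4}; (5,6)→{3,6}. Safe: 1. Place at column 1.
Row 3: attacked by (1,4)→{2,4,6}; (2,1)→{1,2}; (4,2)→{1,2,3}; (5,6)→{4,6}. Safe: 5. Place at column 5.
Row 6: attacked by (1,4)→{4}; (2,1)→{1,5}; (3,5)→{2,5}; (4,2)→{2,4}; (5,6)→{5,6}. Safe: 3. Place at column 3.
Columns [4, 1, 5, 2, 6, 3], r−c [-3, 1, -2, 2, -1, 3], r+c [5, 3, 8, 6, 11, 9] are all distinct, so no two queens attack.

(1,4) (2,1) (3,5) (4,2) (5,6) (6,3)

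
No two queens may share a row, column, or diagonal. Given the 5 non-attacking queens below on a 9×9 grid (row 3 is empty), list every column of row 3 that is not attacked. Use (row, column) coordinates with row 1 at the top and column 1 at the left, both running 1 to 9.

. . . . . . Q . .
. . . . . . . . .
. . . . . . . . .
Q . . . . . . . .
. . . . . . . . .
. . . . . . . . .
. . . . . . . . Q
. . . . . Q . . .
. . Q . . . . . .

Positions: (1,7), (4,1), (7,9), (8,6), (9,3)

columns 4, 8

(1,7) attacks row 3 at column 7 and diagonals 5, 9.
(4,1) attacks row 3 at column 1 and diagonals 2.
(7,9) attacks row 3 at column 9 and diagonals 5.
(8,6) attacks row 3 at column 6 and diagonals 1.
(9,3) attacks row 3 at column 3 and diagonals 9.
Attacked columns: {1, 2, 3, 5, 6, 7, 9}. Safe: {4, 8}.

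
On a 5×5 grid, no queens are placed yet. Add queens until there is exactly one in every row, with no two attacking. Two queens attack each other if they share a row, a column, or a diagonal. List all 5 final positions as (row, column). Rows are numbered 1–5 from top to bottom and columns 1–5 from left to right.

Row 1: Safe: 1, 2, 3, 4, 5. Place at column 4.
Row 2: attacked by (1,4)→{3,4,5}. Safe: 1, 2. Place at column 2.
Row 3: attacked by (1,4)→{2,4}; (2,2)→{1,2,3}. Safe: 5. Place at column 5.
Row 4: attacked by (1,4)→{1,4}; (2,2)→{2,4}; (3,5)→{4,5}. Safe: 3. Place at column 3.
Row 5: attacked by (1,4)→{4}; (2,2)→{2,5}; (3,5)→{3,5}; (4,3)→{2,3,4}. Safe: 1. Place at column 1.
Columns [4, 2, 5, 3, 1], r−c [-3, 0, -2, 1, 4], r+c [5, 4, 8, 7, 6] are all distinct, so no two queens attack.

(1,4) (2,2) (3,5) (4,3) (5,1)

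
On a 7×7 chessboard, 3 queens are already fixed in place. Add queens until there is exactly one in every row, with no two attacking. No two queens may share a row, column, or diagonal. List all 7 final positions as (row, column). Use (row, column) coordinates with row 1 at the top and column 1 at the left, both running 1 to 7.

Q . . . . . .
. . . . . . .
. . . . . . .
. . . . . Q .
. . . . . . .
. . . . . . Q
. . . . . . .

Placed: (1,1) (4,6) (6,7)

(1,1) (2,5) (3,2) (4,6) (5,3) (6,7) (7,4)

Row 2: attacked by (1,1)→{1,2}; (4,6)→{4,6}; (6,7)→{3,7}. Safe: 5. Place at column 5.
Row 3: attacked by (1,1)→{1,3}; (2,5)→{4,5,6}; (4,6)→{5,6,7}; (6,7)→{4,7}. Safe: 2. Place at column 2.
Row 5: attacked by (1,1)→{1,5}; (2,5)→{2,5}; (3,2)→{2,4}; (4,6)→{5,6,7}; (6,7)→{6,7}. Safe: 3. Place at column 3.
Row 7: attacked by (1,1)→{1,7}; (2,5)→{5}; (3,2)→{2,6}; (4,6)→{3,6}; (5,3)→{1,3,5}; (6,7)→{6,7}. Safe: 4. Place at column 4.
Columns [1, 5, 2, 6, 3, 7, 4], r−c [0, -3, 1, -2, 2, -1, 3], r+c [2, 7, 5, 10, 8, 13, 11] are all distinct, so no two queens attack.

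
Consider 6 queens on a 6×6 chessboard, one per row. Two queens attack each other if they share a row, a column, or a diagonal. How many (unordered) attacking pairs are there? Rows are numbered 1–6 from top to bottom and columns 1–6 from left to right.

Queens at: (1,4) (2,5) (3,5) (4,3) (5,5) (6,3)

6

Same column: (2,5)–(3,5) (column 5); (2,5)–(5,5) (column 5); (3,5)–(5,5) (column 5); (4,3)–(6,3) (column 3).
Same diagonal: (1,4)–(2,5) (|1−2| = |4−5| = 1); (2,5)–(4,3) (|2−4| = |5−3| = 2).
Total attacking pairs: 6.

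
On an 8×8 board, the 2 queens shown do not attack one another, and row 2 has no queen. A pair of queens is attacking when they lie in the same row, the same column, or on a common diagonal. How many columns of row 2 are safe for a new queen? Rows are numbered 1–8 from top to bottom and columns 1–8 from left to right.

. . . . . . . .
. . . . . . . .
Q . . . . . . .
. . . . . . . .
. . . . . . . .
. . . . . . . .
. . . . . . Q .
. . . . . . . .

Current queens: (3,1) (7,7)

(3,1) attacks row 2 at column 1 and diagonals 2.
(7,7) attacks row 2 at column 7 and diagonals 2.
Attacked columns: {1, 2, 7}. Safe: {3, 4, 5, 6, 8}.

5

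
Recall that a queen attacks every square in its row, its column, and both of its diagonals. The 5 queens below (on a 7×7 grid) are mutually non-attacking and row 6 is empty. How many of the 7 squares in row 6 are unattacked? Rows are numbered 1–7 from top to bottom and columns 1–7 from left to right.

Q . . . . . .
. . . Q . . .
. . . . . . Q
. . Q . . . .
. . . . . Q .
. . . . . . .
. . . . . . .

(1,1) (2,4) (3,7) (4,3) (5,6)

(1,1) attacks row 6 at column 1 and diagonals 6.
(2,4) attacks row 6 at column 4.
(3,7) attacks row 6 at column 7 and diagonals 4.
(4,3) attacks row 6 at column 3 and diagonals 1, 5.
(5,6) attacks row 6 at column 6 and diagonals 5, 7.
Attacked columns: {1, 3, 4, 5, 6, 7}. Safe: {2}.

1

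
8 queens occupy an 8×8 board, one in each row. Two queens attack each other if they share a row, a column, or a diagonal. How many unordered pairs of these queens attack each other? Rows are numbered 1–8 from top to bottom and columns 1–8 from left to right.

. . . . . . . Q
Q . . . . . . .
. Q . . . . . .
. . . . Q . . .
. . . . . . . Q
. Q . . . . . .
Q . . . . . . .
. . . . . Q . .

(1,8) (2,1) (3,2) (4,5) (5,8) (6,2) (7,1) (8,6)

6

Same column: (1,8)–(5,8) (column 8); (2,1)–(7,1) (column 1); (3,2)–(6,2) (column 2).
Same diagonal: (1,8)–(4,5) (|1−4| = |8−5| = 3); (2,1)–(3,2) (|2−3| = |1−2| = 1); (6,2)–(7,1) (|6−7| = |2−1| = 1).
Total attacking pairs: 6.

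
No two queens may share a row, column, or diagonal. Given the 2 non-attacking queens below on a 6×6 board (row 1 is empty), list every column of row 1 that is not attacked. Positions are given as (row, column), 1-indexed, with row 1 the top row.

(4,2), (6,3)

(4,2) attacks row 1 at column 2 and diagonals 5.
(6,3) attacks row 1 at column 3.
Attacked columns: {2, 3, 5}. Safe: {1, 4, 6}.

columns 1, 4, 6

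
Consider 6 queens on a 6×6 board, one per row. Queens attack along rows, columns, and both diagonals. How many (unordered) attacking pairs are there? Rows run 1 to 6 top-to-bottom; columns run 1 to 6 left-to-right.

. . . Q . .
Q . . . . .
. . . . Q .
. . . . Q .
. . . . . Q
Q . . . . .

Same column: (2,1)–(6,1) (column 1); (3,5)–(4,5) (column 5).
Same diagonal: (4,5)–(5,6) (|4−5| = |5−6| = 1).
Total attacking pairs: 3.

3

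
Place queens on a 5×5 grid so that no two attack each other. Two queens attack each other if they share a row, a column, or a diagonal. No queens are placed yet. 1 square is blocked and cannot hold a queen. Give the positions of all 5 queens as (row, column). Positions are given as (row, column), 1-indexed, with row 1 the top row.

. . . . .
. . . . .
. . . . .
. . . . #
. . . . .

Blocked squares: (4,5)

(1,1) (2,3) (3,5) (4,2) (5,4)

Row 1: Safe: 1, 2, 3, 4, 5. Place at column 1.
Row 2: attacked by (1,1)→{1,2}. Safe: 3, 4, 5. Place at column 3.
Row 3: attacked by (1,1)→{1,3}; (2,3)→{2,3,4}. Safe: 5. Place at column 5.
Row 4: attacked by (1,1)→{1,4}; (2,3)→{1,3,5}; (3,5)→{4,5}. Blocked: 5. Safe: 2. Place at column 2.
Row 5: attacked by (1,1)→{1,5}; (2,3)→{3}; (3,5)→{3,5}; (4,2)→{1,2,3}. Safe: 4. Place at column 4.
Columns [1, 3, 5, 2, 4], r−c [0, -1, -2, 2, 1], r+c [2, 5, 8, 6, 9] are all distinct, so no two queens attack.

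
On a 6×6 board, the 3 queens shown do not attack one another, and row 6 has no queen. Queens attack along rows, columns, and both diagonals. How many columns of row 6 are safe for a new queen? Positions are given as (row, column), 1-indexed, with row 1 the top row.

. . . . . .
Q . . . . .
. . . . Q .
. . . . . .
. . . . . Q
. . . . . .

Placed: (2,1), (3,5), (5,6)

2

(2,1) attacks row 6 at column 1 and diagonals 5.
(3,5) attacks row 6 at column 5 and diagonals 2.
(5,6) attacks row 6 at column 6 and diagonals 5.
Attacked columns: {1, 2, 5, 6}. Safe: {3, 4}.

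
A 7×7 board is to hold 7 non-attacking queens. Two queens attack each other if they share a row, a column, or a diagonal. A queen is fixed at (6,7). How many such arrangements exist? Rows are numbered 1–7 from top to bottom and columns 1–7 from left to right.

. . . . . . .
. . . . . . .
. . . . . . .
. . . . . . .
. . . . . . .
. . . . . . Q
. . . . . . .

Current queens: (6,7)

Branch on row 1: col 1 → 1; col 3 → 2; col 4 → 2; col 5 → 1; col 6 → 1.
Sum: 1 + 2 + 2 + 1 + 1 = 7.

7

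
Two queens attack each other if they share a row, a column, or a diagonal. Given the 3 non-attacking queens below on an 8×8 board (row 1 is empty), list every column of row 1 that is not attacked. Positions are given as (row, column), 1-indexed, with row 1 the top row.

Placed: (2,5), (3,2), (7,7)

(2,5) attacks row 1 at column 5 and diagonals 4, 6.
(3,2) attacks row 1 at column 2 and diagonals 4.
(7,7) attacks row 1 at column 7 and diagonals 1.
Attacked columns: {1, 2, 4, 5, 6, 7}. Safe: {3, 8}.

columns 3, 8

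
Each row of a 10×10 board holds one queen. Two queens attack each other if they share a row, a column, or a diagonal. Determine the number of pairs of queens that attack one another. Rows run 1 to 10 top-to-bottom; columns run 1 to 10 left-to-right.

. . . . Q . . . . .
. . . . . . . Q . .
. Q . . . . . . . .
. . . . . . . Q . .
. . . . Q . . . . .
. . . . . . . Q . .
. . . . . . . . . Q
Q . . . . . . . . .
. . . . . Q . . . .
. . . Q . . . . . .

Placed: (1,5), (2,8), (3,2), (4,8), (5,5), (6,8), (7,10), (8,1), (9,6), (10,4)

7

Same column: (1,5)–(5,5) (column 5); (2,8)–(4,8) (column 8); (2,8)–(6,8) (column 8); (4,8)–(6,8) (column 8).
Same diagonal: (1,5)–(4,8) (|1−4| = |5−8| = 3); (2,8)–(5,5) (|2−5| = |8−5| = 3); (6,8)–(10,4) (|6−10| = |8−4| = 4).
Total attacking pairs: 7.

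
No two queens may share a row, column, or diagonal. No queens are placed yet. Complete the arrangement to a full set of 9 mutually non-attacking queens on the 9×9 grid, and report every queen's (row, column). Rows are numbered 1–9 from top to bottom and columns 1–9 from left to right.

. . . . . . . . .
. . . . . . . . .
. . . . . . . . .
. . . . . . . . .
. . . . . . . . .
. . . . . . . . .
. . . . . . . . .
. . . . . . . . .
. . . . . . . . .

Row 1: Safe: 1, 2, 3, 4, 5, 6, 7, 8, 9. Place at column 4.
Row 2: attacked by (1,4)→{3,4,5}. Safe: 1, 2, 6, 7, 8, 9. Place at column 9.
Row 3: attacked by (1,4)→{2,4,6}; (2,9)→{8,9}. Safe: 1, 3, 5, 7. Place at column 5.
Row 4: attacked by (1,4)→{1,4,7}; (2,9)→{7,9}; (3,5)→{4,5,6}. Safe: 2, 3, 8. Place at column 3.
Row 5: attacked by (1,4)→{4,8}; (2,9)→{6,9}; (3,5)→{3,5,7}; (4,3)→{2,3,4}. Safe: 1. Place at column 1.
Row 6: attacked by (1,4)→{4,9}; (2,9)→{5,9}; (3,5)→{2,5,8}; (4,3)→{1,3,5}; (5,1)→{1,2}. Safe: 6, 7. Place at column 6.
Row 7: attacked by (1,4)→{4}; (2,9)→{4,9}; (3,5)→{1,5,9}; (4,3)→{3,6}; (5,1)→{1,3}; (6,6)→{5,6,7}. Safe: 2, 8. Place at column 8.
Row 8: attacked by (1,4)→{4}; (2,9)→{3,9}; (3,5)→{5}; (4,3)→{3,7}; (5,1)→{1,4}; (6,6)→{4,6,8}; (7,8)→{7,8,9}. Safe: 2. Place at column 2.
Row 9: attacked by (1,4)→{4}; (2,9)→{2,9}; (3,5)→{5}; (4,3)→{3,8}; (5,1)→{1,5}; (6,6)→{3,6,9}; (7,8)→{6,8}; (8,2)→{1,2,3}. Safe: 7. Place at column 7.
Columns [4, 9, 5, 3, 1, 6, 8, 2, 7], r−c [-3, -7, -2, 1, 4, 0, -1, 6, 2], r+c [5, 11, 8, 7, 6, 12, 15, 10, 16] are all distinct, so no two queens attack.

(1,4) (2,9) (3,5) (4,3) (5,1) (6,6) (7,8) (8,2) (9,7)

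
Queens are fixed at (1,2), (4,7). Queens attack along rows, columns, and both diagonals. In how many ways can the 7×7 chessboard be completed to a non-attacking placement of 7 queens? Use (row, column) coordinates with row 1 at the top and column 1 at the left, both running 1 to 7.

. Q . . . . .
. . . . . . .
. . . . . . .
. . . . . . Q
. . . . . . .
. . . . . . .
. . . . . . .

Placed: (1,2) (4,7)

2

Branch on row 2: col 4 → 1; col 6 → 1.
Sum: 1 + 1 = 2.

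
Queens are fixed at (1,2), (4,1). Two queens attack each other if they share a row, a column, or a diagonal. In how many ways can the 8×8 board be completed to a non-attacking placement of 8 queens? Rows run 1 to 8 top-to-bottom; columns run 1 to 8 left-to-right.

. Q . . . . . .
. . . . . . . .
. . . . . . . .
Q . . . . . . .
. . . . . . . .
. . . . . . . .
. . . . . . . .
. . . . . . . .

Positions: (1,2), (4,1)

2

Branch on row 2: col 4 → 0; col 5 → 1; col 6 → 0; col 7 → 0; col 8 → 1.
Sum: 0 + 1 + 0 + 0 + 1 = 2.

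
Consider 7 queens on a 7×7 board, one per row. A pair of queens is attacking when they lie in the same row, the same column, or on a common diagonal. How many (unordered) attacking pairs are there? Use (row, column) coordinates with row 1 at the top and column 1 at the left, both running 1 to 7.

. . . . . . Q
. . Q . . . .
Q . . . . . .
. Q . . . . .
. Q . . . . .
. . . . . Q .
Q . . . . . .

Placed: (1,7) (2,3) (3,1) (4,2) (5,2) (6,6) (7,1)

4

Same column: (3,1)–(7,1) (column 1); (4,2)–(5,2) (column 2).
Same diagonal: (1,7)–(7,1) (|1−7| = |7−1| = 6); (3,1)–(4,2) (|3−4| = |1−2| = 1).
Total attacking pairs: 4.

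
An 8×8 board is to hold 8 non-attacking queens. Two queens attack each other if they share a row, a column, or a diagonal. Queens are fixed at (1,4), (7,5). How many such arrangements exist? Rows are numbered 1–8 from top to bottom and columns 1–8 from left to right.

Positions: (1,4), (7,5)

3

Branch on row 2: col 1 → 0; col 2 → 2; col 6 → 1; col 7 → 0; col 8 → 0.
Sum: 0 + 2 + 1 + 0 + 0 = 3.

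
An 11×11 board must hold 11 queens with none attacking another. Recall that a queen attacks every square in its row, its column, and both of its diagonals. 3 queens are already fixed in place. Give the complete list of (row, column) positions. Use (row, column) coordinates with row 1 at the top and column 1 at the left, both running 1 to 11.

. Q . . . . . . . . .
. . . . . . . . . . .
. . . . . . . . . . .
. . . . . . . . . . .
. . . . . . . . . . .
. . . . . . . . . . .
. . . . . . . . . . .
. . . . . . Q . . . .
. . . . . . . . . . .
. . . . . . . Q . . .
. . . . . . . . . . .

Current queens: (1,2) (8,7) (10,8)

(1,2) (2,9) (3,11) (4,6) (5,1) (6,3) (7,10) (8,7) (9,4) (10,8) (11,5)

Row 2: attacked by (1,2)→{1,2,3}; (8,7)→{1,7}; (10,8)→{8}. Safe: 4, 5, 6, 9, 10, 11. Place at column 9.
Row 3: attacked by (1,2)→{2,4}; (2,9)→{8,9,10}; (8,7)→{2,7}; (10,8)→{1,8}. Safe: 3, 5, 6, 11. Place at column 11.
Row 4: attacked by (1,2)→{2,5}; (2,9)→{7,9,11}; (3,11)→{10,11}; (8,7)→{3,7,11}; (10,8)→{2,8}. Safe: 1, 4, 6. Place at column 6.
Row 5: attacked by (1,2)→{2,6}; (2,9)→{6,9}; (3,11)→{9,11}; (4,6)→{5,6,7}; (8,7)→{4,7,10}; (10,8)→{3,8}. Safe: 1. Place at column 1.
Row 6: attacked by (1,2)→{2,7}; (2,9)→{5,9}; (3,11)→{8,11}; (4,6)→{4,6,8}; (5,1)→{1,2}; (8,7)→{5,7,9}; (10,8)→{4,8}. Safe: 3, 10. Place at column 3.
Row 7: attacked by (1,2)→{2,8}; (2,9)→{4,9}; (3,11)→{7,11}; (4,6)→{3,6,9}; (5,1)→{1,3}; (6,3)→{2,3,4}; (8,7)→{6,7,8}; (10,8)→{5,8,11}. Safe: 10. Place at column 10.
Row 9: attacked by (1,2)→{2,10}; (2,9)→{2,9}; (3,11)→{5,11}; (4,6)→{1,6,11}; (5,1)→{1,5}; (6,3)→{3,6}; (7,10)→{8,10}; (8,7)→{6,7,8}; (10,8)→{7,8,9}. Safe: 4. Place at column 4.
Row 11: attacked by (1,2)→{2}; (2,9)→{9}; (3,11)→{3,11}; (4,6)→{6}; (5,1)→{1,7}; (6,3)→{3,8}; (7,10)→{6,10}; (8,7)→{4,7,10}; (9,4)→{2,4,6}; (10,8)→{7,8,9}. Safe: 5. Place at column 5.
Columns [2, 9, 11, 6, 1, 3, 10, 7, 4, 8, 5], r−c [-1, -7, -8, -2, 4, 3, -3, 1, 5, 2, 6], r+c [3, 11, 14, 10, 6, 9, 17, 15, 13, 18, 16] are all distinct, so no two queens attack.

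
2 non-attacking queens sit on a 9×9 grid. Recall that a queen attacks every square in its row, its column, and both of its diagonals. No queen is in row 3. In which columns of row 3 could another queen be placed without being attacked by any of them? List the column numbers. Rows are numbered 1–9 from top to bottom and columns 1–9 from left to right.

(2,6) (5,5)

columns 1, 2, 4, 8, 9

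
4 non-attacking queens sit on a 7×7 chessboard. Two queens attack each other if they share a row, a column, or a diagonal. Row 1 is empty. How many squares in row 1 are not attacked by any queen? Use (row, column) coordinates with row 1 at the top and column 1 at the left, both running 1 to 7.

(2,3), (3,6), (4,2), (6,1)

(2,3) attacks row 1 at column 3 and diagonals 2, 4.
(3,6) attacks row 1 at column 6 and diagonals 4.
(4,2) attacks row 1 at column 2 and diagonals 5.
(6,1) attacks row 1 at column 1 and diagonals 6.
Attacked columns: {1, 2, 3, 4, 5, 6}. Safe: {7}.

1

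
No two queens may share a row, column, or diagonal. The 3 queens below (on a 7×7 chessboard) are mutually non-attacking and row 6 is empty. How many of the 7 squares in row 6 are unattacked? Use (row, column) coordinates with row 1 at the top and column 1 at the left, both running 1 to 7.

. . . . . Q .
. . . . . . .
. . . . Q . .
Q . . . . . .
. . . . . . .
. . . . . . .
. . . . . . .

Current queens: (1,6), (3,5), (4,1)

2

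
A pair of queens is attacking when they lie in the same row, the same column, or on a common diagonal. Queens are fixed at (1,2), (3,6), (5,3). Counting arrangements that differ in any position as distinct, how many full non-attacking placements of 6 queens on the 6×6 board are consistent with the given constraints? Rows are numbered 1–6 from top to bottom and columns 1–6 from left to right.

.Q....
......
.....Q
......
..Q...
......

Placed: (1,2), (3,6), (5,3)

Branch on row 2: col 4 → 1.
Sum: 1 = 1.

1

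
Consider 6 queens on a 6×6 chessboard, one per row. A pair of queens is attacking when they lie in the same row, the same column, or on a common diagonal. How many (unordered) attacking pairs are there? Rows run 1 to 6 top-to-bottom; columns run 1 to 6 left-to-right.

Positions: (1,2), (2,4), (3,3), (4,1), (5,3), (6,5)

Same column: (3,3)–(5,3) (column 3).
Same diagonal: (2,4)–(3,3) (|2−3| = |4−3| = 1).
Total attacking pairs: 2.

2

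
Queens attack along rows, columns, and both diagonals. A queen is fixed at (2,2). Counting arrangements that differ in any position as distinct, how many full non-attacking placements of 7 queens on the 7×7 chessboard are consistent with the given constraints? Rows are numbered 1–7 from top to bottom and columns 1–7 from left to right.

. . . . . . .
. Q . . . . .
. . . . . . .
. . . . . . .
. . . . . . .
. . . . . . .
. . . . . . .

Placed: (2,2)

4

Branch on row 1: col 4 → 1; col 5 → 1; col 6 → 1; col 7 → 1.
Sum: 1 + 1 + 1 + 1 = 4.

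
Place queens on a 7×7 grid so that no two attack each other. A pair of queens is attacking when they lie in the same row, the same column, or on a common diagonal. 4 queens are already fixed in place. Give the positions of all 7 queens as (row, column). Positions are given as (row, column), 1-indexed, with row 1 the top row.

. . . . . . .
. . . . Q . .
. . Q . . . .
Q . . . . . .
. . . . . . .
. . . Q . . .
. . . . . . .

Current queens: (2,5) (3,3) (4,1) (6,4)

Row 1: attacked by (2,5)→{4,5,6}; (3,3)→{1,3,5}; (4,1)→{1,4}; (6,4)→{4}. Safe: 2, 7. Place at column 7.
Row 5: attacked by (1,7)→{3,7}; (2,5)→{2,5}; (3,3)→{1,3,5}; (4,1)→{1,2}; (6,4)→{3,4,5}. Safe: 6. Place at column 6.
Row 7: attacked by (1,7)→{1,7}; (2,5)→{5}; (3,3)→{3,7}; (4,1)→{1,4}; (5,6)→{4,6}; (6,4)→{3,4,5}. Safe: 2. Place at column 2.
Columns [7, 5, 3, 1, 6, 4, 2], r−c [-6, -3, 0, 3, -1, 2, 5], r+c [8, 7, 6, 5, 11, 10, 9] are all distinct, so no two queens attack.

(1,7) (2,5) (3,3) (4,1) (5,6) (6,4) (7,2)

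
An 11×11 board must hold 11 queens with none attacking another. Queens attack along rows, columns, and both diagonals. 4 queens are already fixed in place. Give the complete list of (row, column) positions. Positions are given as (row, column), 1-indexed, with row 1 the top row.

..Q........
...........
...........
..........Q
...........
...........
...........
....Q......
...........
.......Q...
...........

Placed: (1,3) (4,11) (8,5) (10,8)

Row 2: attacked by (1,3)→{2,3,4}; (4,11)→{9,11}; (8,5)→{5,11}; (10,8)→{8}. Safe: 1, 6, 7, 10. Place at column 7.
Row 3: attacked by (1,3)→{1,3,5}; (2,7)→{6,7,8}; (4,11)→{10,11}; (8,5)→{5,10}; (10,8)→{1,8}. Safe: 2, 4, 9. Place at column 4.
Row 5: attacked by (1,3)→{3,7}; (2,7)→{4,7,10}; (3,4)→{2,4,6}; (4,11)→{10,11}; (8,5)→{2,5,8}; (10,8)→{3,8}. Safe: 1, 9. Place at column 9.
Row 6: attacked by (1,3)→{3,8}; (2,7)→{3,7,11}; (3,4)→{1,4,7}; (4,11)→{9,11}; (5,9)→{8,9,10}; (8,5)→{3,5,7}; (10,8)→{4,8}. Safe: 2, 6. Place at column 6.
Row 7: attacked by (1,3)→{3,9}; (2,7)→{2,7}; (3,4)→{4,8}; (4,11)→{8,11}; (5,9)→{7,9,11}; (6,6)→{5,6,7}; (8,5)→{4,5,6}; (10,8)→{5,8,11}. Safe: 1, 10. Place at column 1.
Row 9: attacked by (1,3)→{3,11}; (2,7)→{7}; (3,4)→{4,10}; (4,11)→{6,11}; (5,9)→{5,9}; (6,6)→{3,6,9}; (7,1)→{1,3}; (8,5)→{4,5,6}; (10,8)→{7,8,9}. Safe: 2. Place at column 2.
Row 11: attacked by (1,3)→{3}; (2,7)→{7}; (3,4)→{4}; (4,11)→{4,11}; (5,9)→{3,9}; (6,6)→{1,6,11}; (7,1)→{1,5}; (8,5)→{2,5,8}; (9,2)→{2,4}; (10,8)→{7,8,9}. Safe: 10. Place at column 10.
Columns [3, 7, 4, 11, 9, 6, 1, 5, 2, 8, 10], r−c [-2, -5, -1, -7, -4, 0, 6, 3, 7, 2, 1], r+c [4, 9, 7, 15, 14, 12, 8, 13, 11, 18, 21] are all distinct, so no two queens attack.

(1,3) (2,7) (3,4) (4,11) (5,9) (6,6) (7,1) (8,5) (9,2) (10,8) (11,10)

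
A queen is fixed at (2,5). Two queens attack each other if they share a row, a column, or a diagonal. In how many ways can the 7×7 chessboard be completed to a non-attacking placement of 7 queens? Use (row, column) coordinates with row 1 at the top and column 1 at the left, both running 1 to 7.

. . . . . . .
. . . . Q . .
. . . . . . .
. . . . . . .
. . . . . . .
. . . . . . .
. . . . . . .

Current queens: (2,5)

Branch on row 1: col 1 → 1; col 2 → 3; col 3 → 1; col 7 → 1.
Sum: 1 + 3 + 1 + 1 = 6.

6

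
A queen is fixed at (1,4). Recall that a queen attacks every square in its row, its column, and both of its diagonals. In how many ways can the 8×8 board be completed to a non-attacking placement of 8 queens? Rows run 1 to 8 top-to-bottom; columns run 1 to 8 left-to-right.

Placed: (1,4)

18

Branch on row 2: col 1 → 2; col 2 → 6; col 6 → 3; col 7 → 4; col 8 → 3.
Sum: 2 + 6 + 3 + 4 + 3 = 18.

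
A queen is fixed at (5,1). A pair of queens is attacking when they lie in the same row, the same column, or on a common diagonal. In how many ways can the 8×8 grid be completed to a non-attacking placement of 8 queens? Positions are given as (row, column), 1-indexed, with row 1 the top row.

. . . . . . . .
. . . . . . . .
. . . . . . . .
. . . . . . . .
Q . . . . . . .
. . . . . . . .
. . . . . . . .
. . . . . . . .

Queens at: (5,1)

Branch on row 1: col 2 → 3; col 3 → 4; col 4 → 5; col 6 → 4; col 7 → 1; col 8 → 1.
Sum: 3 + 4 + 5 + 4 + 1 + 1 = 18.

18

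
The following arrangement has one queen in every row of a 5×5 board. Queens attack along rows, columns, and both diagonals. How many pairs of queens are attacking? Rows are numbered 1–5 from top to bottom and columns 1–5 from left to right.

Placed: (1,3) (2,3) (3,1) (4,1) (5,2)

5

Same column: (1,3)–(2,3) (column 3); (3,1)–(4,1) (column 1).
Same diagonal: (1,3)–(3,1) (|1−3| = |3−1| = 2); (2,3)–(4,1) (|2−4| = |3−1| = 2); (4,1)–(5,2) (|4−5| = |1−2| = 1).
Total attacking pairs: 5.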